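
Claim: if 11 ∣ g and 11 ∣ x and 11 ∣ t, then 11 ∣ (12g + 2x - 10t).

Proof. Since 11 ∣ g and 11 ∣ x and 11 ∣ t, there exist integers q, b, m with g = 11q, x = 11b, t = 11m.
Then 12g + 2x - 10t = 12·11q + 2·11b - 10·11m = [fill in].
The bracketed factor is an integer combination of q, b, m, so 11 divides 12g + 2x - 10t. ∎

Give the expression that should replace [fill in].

Each term has a factor of 11: 12·11q + 2·11b - 10·11m = 11·(2b - 10m + 12q).
Since 2b - 10m + 12q is an integer, 11 ∣ (12g + 2x - 10t).

11(2b - 10m + 12q)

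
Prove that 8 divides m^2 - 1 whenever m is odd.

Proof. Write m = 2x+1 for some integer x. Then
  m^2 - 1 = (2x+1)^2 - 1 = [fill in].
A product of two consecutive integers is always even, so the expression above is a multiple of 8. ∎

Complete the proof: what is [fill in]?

4x(x + 1)

(2x+1)^2 - 1 = 4x^2 + 4x + 1 - 1 = 4x^2 + 4x = 4x(x+1).
Since x and x+1 are consecutive, x(x+1) is even, and 4·(even) is a multiple of 8.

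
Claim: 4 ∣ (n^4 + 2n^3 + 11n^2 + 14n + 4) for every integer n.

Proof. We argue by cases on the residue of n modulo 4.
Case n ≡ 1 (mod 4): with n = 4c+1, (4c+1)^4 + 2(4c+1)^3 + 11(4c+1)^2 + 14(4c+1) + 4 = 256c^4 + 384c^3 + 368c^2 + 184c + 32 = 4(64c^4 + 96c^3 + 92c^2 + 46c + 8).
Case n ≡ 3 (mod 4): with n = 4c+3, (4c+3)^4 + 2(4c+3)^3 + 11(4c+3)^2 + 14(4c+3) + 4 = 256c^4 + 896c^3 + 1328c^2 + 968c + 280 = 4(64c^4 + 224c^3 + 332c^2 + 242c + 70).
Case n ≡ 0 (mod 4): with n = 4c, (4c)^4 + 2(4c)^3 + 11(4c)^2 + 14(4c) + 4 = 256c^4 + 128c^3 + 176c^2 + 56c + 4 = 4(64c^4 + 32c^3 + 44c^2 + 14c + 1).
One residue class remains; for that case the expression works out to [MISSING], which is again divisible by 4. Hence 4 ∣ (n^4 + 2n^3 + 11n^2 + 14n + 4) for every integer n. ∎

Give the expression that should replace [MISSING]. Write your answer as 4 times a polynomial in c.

4(64c^4 + 160c^3 + 188c^2 + 114c + 27)

Only n ≡ 2 (mod 4) is unaccounted for. Put n = 4c+2:
(4c+2)^4 + 2(4c+2)^3 + 11(4c+2)^2 + 14(4c+2) + 4 expands to 256c^4 + 640c^3 + 752c^2 + 456c + 108,
and factoring out 4 leaves 4(64c^4 + 160c^3 + 188c^2 + 114c + 27).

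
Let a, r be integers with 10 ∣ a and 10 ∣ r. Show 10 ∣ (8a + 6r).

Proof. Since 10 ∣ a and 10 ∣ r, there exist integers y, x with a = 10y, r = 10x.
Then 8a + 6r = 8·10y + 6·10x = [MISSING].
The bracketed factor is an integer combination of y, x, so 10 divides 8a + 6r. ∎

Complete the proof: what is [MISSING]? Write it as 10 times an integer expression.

10(6x + 8y)

Each term has a factor of 10: 8·10y + 6·10x = 10·(6x + 8y).
Since 6x + 8y is an integer, 10 ∣ (8a + 6r).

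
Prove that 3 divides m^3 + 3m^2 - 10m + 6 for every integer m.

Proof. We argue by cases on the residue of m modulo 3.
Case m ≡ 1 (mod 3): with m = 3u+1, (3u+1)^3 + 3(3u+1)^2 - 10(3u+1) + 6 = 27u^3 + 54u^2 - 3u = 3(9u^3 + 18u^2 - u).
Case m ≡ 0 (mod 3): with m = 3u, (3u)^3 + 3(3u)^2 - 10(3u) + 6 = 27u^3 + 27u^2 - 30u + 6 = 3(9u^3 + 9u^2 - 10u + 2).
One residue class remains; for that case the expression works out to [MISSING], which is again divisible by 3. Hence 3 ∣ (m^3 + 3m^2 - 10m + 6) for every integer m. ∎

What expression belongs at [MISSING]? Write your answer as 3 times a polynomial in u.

3(9u^3 + 27u^2 + 14u + 2)

The residues treated are {1, 0}, so the missing case is m ≡ 2 (mod 3); write m = 3u+2.
Then (3u+2)^3 + 3(3u+2)^2 - 10(3u+2) + 6 = 27u^3 + 81u^2 + 42u + 6 = 3(9u^3 + 27u^2 + 14u + 2).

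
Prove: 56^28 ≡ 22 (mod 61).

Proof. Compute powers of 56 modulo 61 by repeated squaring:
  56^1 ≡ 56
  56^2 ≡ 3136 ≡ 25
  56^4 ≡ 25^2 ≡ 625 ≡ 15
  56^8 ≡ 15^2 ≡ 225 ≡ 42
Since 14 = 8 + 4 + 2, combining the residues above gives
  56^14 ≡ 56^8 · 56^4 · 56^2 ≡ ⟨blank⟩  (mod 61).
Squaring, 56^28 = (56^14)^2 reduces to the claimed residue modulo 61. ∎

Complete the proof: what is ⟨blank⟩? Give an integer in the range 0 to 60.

Multiply the listed residues: 42 · 15 · 25 = 630 → 15750.
Reducing modulo 61: 15750 = 258·61 + 12, so 56^14 ≡ 12.

12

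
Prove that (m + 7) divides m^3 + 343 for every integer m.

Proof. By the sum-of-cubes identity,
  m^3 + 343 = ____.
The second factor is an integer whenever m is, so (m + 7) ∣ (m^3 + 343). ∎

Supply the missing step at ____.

Polynomial division of m^3 + 343 by m + 7 leaves remainder 0 and quotient m^2 - 7m + 49.
Hence m^3 + 343 = (m + 7)(m^2 - 7m + 49).

(m + 7)(m^2 - 7m + 49)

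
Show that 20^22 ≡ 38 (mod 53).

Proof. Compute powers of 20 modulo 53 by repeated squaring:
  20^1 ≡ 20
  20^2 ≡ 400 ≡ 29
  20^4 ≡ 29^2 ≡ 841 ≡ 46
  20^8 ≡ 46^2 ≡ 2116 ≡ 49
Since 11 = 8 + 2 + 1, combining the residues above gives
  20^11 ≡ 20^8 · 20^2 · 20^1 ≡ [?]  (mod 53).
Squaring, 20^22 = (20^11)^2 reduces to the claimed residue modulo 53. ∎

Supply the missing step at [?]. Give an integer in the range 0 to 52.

12

Multiply the listed residues: 49 · 29 · 20 = 1421 → 28420.
Reducing modulo 53: 28420 = 536·53 + 12, so 20^11 ≡ 12.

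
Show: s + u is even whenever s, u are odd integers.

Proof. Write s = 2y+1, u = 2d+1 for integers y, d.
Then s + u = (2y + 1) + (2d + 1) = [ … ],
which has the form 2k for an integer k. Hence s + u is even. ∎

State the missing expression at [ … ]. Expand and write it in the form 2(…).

2(d + y + 1)

Expanding: (2y + 1) + (2d + 1) = 2d + 2y + 2.
Every term is even; pulling out the factor of 2 gives 2(d + y + 1).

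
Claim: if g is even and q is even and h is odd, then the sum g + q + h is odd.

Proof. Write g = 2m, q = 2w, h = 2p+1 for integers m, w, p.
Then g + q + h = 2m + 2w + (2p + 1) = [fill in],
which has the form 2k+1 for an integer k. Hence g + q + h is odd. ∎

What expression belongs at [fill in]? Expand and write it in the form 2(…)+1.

2(m + p + w) + 1

Expanding: 2m + 2w + (2p + 1) = 2m + 2p + 2w + 1.
Every term except the constant is even, so this is 2(m + p + w) + 1,
and m + p + w ∈ ℤ gives the required form.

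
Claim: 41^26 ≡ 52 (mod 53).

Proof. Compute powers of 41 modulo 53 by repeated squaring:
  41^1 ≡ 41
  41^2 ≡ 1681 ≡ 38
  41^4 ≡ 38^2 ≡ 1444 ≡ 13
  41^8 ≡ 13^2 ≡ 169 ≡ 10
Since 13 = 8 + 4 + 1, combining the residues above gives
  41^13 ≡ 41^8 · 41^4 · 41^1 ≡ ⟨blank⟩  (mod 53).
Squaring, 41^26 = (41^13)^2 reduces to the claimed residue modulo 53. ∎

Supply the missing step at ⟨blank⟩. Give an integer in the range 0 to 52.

30

Multiply the listed residues: 10 · 13 · 41 = 130 → 5330.
Reducing modulo 53: 5330 = 100·53 + 30, so 41^13 ≡ 30.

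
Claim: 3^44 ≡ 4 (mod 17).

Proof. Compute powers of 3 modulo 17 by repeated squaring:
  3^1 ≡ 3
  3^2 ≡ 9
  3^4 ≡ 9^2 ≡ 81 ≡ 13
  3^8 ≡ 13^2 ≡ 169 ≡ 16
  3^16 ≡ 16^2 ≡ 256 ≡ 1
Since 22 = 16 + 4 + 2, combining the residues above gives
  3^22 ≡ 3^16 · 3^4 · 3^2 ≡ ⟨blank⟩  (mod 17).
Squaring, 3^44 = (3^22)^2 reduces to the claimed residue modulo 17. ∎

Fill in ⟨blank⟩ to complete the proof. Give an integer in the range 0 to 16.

Multiply the listed residues: 1 · 13 · 9 = 13 → 117.
Reducing modulo 17: 117 = 6·17 + 15, so 3^22 ≡ 15.

15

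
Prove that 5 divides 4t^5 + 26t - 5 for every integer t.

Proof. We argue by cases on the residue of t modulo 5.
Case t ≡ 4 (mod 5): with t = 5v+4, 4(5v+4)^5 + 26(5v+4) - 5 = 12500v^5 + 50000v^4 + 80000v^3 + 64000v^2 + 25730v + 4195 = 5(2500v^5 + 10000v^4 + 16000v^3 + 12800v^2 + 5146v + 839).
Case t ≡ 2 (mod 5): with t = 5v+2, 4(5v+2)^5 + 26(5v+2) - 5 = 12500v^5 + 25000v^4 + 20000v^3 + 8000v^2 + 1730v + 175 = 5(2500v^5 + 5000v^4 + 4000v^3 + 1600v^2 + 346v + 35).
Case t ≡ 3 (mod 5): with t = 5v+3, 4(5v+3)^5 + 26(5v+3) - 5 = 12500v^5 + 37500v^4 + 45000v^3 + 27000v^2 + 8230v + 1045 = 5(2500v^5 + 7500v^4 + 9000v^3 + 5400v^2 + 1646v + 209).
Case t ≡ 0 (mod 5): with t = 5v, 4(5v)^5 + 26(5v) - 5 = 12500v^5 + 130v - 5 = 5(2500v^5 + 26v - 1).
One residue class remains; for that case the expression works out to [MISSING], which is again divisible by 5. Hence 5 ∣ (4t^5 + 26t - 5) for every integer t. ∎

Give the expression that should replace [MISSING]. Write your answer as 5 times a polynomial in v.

5(2500v^5 + 2500v^4 + 1000v^3 + 200v^2 + 46v + 5)

Only t ≡ 1 (mod 5) is unaccounted for. Put t = 5v+1:
4(5v+1)^5 + 26(5v+1) - 5 expands to 12500v^5 + 12500v^4 + 5000v^3 + 1000v^2 + 230v + 25,
and factoring out 5 leaves 5(2500v^5 + 2500v^4 + 1000v^3 + 200v^2 + 46v + 5).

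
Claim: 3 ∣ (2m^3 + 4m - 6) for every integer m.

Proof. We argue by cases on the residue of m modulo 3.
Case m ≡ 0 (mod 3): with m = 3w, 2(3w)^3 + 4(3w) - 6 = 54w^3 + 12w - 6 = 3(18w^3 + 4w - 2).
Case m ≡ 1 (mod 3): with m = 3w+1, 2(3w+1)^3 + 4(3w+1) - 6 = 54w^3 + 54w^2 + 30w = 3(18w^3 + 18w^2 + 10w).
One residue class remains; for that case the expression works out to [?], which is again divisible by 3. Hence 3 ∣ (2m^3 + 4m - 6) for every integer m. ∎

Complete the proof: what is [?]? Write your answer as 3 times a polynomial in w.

The residues treated are {0, 1}, so the missing case is m ≡ 2 (mod 3); write m = 3w+2.
Then 2(3w+2)^3 + 4(3w+2) - 6 = 54w^3 + 108w^2 + 84w + 18 = 3(18w^3 + 36w^2 + 28w + 6).

3(18w^3 + 36w^2 + 28w + 6)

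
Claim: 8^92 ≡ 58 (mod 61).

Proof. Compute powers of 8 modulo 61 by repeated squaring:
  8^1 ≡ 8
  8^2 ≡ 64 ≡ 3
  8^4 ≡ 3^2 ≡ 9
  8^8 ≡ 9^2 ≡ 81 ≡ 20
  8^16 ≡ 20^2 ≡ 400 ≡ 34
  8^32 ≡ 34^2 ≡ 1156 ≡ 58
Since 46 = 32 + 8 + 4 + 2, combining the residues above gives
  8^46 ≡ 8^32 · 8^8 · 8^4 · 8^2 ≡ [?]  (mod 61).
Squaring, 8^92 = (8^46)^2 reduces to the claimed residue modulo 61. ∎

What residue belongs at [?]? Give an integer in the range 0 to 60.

Multiply the listed residues: 58 · 20 · 9 · 3 = 1160 → 10440 → 31320.
Reducing modulo 61: 31320 = 513·61 + 27, so 8^46 ≡ 27.

27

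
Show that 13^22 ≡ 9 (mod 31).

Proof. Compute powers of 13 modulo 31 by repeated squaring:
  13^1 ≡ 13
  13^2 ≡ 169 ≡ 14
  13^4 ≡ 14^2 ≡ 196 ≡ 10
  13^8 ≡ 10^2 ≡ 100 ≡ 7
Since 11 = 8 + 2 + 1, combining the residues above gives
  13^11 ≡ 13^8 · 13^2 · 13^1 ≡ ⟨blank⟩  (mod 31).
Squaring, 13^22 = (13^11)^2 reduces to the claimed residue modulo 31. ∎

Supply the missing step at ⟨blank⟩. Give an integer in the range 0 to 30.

Multiply the listed residues: 7 · 14 · 13 = 98 → 1274.
Reducing modulo 31: 1274 = 41·31 + 3, so 13^11 ≡ 3.

3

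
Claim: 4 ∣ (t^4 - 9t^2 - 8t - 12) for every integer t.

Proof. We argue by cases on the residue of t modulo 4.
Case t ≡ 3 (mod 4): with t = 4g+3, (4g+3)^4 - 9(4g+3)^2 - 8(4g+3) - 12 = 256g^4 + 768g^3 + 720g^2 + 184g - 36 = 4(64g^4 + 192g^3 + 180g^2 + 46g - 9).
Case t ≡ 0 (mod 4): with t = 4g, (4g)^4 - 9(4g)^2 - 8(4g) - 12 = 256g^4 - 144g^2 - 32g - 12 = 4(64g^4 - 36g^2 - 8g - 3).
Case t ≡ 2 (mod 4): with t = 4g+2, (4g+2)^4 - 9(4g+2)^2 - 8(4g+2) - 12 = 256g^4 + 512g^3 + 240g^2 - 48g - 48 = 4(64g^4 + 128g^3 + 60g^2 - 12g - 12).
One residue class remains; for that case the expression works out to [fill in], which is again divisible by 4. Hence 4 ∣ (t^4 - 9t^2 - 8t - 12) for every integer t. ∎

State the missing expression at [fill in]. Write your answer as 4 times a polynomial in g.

The residues treated are {3, 0, 2}, so the missing case is t ≡ 1 (mod 4); write t = 4g+1.
Then (4g+1)^4 - 9(4g+1)^2 - 8(4g+1) - 12 = 256g^4 + 256g^3 - 48g^2 - 88g - 28 = 4(64g^4 + 64g^3 - 12g^2 - 22g - 7).

4(64g^4 + 64g^3 - 12g^2 - 22g - 7)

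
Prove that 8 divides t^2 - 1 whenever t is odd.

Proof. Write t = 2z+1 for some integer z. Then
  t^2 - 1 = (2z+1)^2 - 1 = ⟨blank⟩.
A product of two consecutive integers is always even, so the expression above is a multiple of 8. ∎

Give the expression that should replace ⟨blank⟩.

4z(z + 1)

(2z+1)^2 - 1 = 4z^2 + 4z + 1 - 1 = 4z^2 + 4z = 4z(z+1).
Since z and z+1 are consecutive, z(z+1) is even, and 4·(even) is a multiple of 8.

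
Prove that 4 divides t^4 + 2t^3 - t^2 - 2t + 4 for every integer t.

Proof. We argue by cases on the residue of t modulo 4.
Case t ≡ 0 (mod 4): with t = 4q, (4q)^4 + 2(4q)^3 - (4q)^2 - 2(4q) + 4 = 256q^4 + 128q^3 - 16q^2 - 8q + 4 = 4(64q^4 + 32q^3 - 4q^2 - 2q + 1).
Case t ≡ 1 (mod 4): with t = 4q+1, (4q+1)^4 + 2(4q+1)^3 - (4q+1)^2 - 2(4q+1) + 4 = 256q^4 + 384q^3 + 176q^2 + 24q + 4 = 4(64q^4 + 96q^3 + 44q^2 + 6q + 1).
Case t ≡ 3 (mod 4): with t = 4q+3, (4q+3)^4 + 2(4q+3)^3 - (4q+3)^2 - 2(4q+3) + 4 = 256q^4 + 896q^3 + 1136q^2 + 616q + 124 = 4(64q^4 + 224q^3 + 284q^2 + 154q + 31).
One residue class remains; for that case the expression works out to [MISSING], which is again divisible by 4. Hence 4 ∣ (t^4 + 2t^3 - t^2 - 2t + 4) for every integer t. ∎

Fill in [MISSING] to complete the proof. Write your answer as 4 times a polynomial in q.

4(64q^4 + 160q^3 + 140q^2 + 50q + 7)

Only t ≡ 2 (mod 4) is unaccounted for. Put t = 4q+2:
(4q+2)^4 + 2(4q+2)^3 - (4q+2)^2 - 2(4q+2) + 4 expands to 256q^4 + 640q^3 + 560q^2 + 200q + 28,
and factoring out 4 leaves 4(64q^4 + 160q^3 + 140q^2 + 50q + 7).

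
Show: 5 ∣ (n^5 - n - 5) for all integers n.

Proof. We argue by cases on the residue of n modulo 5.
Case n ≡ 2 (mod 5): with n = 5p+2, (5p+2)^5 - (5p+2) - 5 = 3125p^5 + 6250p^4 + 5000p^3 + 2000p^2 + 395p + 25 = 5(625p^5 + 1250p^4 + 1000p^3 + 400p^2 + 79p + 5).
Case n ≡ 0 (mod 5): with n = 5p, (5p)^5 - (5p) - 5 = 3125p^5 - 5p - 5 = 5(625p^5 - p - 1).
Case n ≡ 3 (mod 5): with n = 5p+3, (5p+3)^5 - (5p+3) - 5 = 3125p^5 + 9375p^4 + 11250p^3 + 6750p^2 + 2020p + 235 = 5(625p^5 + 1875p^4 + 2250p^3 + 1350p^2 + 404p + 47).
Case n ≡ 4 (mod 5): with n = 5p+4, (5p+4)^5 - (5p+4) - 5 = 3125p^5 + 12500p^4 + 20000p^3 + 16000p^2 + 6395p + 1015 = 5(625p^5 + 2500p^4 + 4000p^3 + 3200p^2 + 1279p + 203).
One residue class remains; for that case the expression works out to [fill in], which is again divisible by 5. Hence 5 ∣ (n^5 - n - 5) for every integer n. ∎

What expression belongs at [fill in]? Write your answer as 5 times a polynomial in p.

The residues treated are {2, 0, 3, 4}, so the missing case is n ≡ 1 (mod 5); write n = 5p+1.
Then (5p+1)^5 - (5p+1) - 5 = 3125p^5 + 3125p^4 + 1250p^3 + 250p^2 + 20p - 5 = 5(625p^5 + 625p^4 + 250p^3 + 50p^2 + 4p - 1).

5(625p^5 + 625p^4 + 250p^3 + 50p^2 + 4p - 1)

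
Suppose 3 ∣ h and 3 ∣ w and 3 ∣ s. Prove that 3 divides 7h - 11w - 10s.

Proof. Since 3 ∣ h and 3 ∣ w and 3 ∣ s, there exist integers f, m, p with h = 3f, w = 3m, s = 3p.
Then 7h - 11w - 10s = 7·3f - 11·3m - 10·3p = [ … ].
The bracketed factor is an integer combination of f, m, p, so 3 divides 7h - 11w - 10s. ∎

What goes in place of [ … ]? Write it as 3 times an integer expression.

3(7f - 11m - 10p)

Each term has a factor of 3: 7·3f - 11·3m - 10·3p = 3·(7f - 11m - 10p).
Since 7f - 11m - 10p is an integer, 3 ∣ (7h - 11w - 10s).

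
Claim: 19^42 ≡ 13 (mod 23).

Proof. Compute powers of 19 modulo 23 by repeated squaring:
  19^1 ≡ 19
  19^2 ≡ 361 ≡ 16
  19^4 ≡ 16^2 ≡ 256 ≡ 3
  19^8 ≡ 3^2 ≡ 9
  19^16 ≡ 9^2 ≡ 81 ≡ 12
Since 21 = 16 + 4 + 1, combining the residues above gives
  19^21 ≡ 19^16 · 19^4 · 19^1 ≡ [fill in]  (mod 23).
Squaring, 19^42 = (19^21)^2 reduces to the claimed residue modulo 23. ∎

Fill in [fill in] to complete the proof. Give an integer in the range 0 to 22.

17

Multiply the listed residues: 12 · 3 · 19 = 36 → 684.
Reducing modulo 23: 684 = 29·23 + 17, so 19^21 ≡ 17.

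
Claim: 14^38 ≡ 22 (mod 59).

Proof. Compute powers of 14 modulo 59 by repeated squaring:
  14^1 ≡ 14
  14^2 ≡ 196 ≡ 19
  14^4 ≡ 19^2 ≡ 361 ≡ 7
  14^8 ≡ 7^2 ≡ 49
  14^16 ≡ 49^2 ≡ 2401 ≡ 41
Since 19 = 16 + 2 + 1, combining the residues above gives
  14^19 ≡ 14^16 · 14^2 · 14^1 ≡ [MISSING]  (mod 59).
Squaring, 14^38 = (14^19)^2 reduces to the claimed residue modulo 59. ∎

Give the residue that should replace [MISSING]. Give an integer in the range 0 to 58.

50

14^16 · 14^2 · 14^1 ≡ 41 · 19 · 14 = 10906.
10906 mod 59 = 50, so 14^19 ≡ 50 (mod 59).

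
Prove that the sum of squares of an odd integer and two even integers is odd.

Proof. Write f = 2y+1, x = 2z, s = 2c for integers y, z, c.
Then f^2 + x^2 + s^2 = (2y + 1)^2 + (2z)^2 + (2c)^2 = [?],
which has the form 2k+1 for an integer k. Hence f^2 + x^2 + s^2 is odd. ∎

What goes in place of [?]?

2(2c^2 + 2y^2 + 2y + 2z^2) + 1

Expanding: (2y + 1)^2 + (2z)^2 + (2c)^2 = 4c^2 + 4y^2 + 4y + 4z^2 + 1.
Every term except the constant is even, so this is 2(2c^2 + 2y^2 + 2y + 2z^2) + 1,
and 2c^2 + 2y^2 + 2y + 2z^2 ∈ ℤ gives the required form.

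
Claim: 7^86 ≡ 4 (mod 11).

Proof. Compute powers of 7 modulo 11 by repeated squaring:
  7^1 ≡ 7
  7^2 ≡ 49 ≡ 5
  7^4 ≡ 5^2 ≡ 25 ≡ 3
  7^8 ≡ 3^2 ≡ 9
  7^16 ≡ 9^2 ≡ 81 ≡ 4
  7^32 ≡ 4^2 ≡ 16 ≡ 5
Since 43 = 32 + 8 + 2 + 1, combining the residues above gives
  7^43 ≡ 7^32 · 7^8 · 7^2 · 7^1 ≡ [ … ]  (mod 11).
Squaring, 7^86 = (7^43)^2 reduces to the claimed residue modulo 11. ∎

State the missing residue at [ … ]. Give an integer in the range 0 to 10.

2

7^32 · 7^8 · 7^2 · 7^1 ≡ 5 · 9 · 5 · 7 = 1575.
1575 mod 11 = 2, so 7^43 ≡ 2 (mod 11).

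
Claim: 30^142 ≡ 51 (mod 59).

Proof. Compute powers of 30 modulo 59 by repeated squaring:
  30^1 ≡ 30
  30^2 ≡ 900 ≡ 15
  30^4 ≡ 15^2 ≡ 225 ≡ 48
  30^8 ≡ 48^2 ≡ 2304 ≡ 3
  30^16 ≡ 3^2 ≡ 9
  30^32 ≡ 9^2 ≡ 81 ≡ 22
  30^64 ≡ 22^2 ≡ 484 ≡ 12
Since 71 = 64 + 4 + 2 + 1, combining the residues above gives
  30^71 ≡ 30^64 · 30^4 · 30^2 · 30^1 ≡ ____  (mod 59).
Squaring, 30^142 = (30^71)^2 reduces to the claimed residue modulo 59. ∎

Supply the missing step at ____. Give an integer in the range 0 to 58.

30^64 · 30^4 · 30^2 · 30^1 ≡ 12 · 48 · 15 · 30 = 259200.
259200 mod 59 = 13, so 30^71 ≡ 13 (mod 59).

13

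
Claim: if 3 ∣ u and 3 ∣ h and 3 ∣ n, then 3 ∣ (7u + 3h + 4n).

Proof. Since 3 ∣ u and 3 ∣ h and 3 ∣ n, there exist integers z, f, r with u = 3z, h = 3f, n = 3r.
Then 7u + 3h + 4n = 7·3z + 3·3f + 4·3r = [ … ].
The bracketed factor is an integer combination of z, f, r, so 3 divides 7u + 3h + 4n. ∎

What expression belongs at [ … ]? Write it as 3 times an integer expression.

Pull the common 3 out of every term: 7·3z + 3·3f + 4·3r = 3(3f + 4r + 7z).
3f + 4r + 7z is an integer, which exhibits the divisibility.

3(3f + 4r + 7z)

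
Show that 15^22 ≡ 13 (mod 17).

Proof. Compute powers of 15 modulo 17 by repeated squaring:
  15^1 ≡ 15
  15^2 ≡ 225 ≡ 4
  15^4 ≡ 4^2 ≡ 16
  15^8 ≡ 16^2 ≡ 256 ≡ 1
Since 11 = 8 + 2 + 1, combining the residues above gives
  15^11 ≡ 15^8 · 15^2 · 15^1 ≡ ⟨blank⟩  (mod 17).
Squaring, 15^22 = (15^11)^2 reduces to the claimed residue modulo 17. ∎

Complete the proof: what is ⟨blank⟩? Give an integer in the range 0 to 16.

9

Multiply the listed residues: 1 · 4 · 15 = 4 → 60.
Reducing modulo 17: 60 = 3·17 + 9, so 15^11 ≡ 9.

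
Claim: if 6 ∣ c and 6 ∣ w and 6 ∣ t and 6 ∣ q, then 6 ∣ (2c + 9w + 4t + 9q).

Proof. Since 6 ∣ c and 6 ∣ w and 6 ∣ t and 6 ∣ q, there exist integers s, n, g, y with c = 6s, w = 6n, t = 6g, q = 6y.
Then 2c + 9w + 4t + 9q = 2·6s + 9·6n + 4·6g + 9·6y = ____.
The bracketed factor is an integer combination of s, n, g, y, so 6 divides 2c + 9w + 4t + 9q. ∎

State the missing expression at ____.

Each term has a factor of 6: 2·6s + 9·6n + 4·6g + 9·6y = 6·(4g + 9n + 2s + 9y).
Since 4g + 9n + 2s + 9y is an integer, 6 ∣ (2c + 9w + 4t + 9q).

6(4g + 9n + 2s + 9y)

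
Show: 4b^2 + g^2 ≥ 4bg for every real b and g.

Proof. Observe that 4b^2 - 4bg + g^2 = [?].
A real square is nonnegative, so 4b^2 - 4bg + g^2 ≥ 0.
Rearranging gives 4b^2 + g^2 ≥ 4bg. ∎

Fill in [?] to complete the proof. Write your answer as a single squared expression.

The leading and trailing coefficients are 2^2 and 1^2, and 4 = 2·2·1, so the trinomial is (2b - g)^2.
Hence 4b^2 - 4bg + g^2 ≥ 0.

(2b - g)^2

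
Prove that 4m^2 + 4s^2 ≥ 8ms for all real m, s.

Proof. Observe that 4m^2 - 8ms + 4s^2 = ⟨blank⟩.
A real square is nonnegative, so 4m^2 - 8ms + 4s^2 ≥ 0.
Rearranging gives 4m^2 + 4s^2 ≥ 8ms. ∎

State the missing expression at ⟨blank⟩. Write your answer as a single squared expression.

The leading and trailing coefficients are 2^2 and 2^2, and 8 = 2·2·2, so the trinomial is (2m - 2s)^2.
Hence 4m^2 - 8ms + 4s^2 ≥ 0.

(2m - 2s)^2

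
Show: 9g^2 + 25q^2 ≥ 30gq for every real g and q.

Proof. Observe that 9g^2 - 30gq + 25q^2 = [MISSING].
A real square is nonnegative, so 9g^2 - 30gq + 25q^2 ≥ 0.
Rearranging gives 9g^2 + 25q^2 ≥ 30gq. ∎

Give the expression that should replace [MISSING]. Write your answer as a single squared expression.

9g^2 - 30gq + 25q^2 is a perfect-square trinomial: the outer terms are (3g)^2 and (5q)^2, and the cross term is -2·3g·5q.
So 9g^2 - 30gq + 25q^2 = (3g - 5q)^2 ≥ 0.

(3g - 5q)^2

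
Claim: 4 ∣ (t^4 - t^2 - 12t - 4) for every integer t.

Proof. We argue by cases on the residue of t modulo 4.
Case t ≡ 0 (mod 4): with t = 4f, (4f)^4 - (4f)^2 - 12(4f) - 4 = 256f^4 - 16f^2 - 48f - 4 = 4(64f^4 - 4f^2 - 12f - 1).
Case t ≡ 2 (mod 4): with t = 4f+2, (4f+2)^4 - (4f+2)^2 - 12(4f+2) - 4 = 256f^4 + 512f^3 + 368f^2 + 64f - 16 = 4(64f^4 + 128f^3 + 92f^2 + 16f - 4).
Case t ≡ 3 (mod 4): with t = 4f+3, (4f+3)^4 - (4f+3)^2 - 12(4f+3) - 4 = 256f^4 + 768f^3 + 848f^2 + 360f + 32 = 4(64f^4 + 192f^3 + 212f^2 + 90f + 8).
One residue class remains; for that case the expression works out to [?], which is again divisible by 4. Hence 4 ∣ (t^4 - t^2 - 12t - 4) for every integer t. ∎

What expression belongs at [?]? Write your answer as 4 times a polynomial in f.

4(64f^4 + 64f^3 + 20f^2 - 10f - 4)

The residues treated are {0, 2, 3}, so the missing case is t ≡ 1 (mod 4); write t = 4f+1.
Then (4f+1)^4 - (4f+1)^2 - 12(4f+1) - 4 = 256f^4 + 256f^3 + 80f^2 - 40f - 16 = 4(64f^4 + 64f^3 + 20f^2 - 10f - 4).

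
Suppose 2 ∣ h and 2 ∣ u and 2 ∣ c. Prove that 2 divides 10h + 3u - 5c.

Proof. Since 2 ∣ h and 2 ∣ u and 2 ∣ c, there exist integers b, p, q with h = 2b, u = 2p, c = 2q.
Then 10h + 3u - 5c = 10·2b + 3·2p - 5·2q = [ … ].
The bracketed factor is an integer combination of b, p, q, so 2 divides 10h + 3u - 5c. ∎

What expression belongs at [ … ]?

Pull the common 2 out of every term: 10·2b + 3·2p - 5·2q = 2(10b + 3p - 5q).
10b + 3p - 5q is an integer, which exhibits the divisibility.

2(10b + 3p - 5q)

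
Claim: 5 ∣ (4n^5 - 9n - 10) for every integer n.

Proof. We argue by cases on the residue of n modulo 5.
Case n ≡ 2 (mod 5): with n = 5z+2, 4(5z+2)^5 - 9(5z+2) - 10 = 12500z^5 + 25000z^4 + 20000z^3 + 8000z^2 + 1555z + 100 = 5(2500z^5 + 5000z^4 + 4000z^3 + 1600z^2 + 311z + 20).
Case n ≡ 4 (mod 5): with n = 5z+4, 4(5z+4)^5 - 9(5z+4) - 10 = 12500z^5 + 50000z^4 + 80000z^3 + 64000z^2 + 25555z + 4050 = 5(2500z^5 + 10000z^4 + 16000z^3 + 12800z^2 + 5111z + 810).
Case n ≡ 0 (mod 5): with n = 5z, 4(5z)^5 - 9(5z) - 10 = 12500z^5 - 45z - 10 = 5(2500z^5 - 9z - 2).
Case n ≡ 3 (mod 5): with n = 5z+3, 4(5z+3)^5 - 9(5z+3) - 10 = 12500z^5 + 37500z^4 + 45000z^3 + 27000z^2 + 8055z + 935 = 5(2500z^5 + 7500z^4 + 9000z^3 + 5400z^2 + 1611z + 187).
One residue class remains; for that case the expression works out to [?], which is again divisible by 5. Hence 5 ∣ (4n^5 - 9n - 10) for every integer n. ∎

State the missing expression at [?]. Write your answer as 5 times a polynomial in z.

5(2500z^5 + 2500z^4 + 1000z^3 + 200z^2 + 11z - 3)

The residues treated are {2, 4, 0, 3}, so the missing case is n ≡ 1 (mod 5); write n = 5z+1.
Then 4(5z+1)^5 - 9(5z+1) - 10 = 12500z^5 + 12500z^4 + 5000z^3 + 1000z^2 + 55z - 15 = 5(2500z^5 + 2500z^4 + 1000z^3 + 200z^2 + 11z - 3).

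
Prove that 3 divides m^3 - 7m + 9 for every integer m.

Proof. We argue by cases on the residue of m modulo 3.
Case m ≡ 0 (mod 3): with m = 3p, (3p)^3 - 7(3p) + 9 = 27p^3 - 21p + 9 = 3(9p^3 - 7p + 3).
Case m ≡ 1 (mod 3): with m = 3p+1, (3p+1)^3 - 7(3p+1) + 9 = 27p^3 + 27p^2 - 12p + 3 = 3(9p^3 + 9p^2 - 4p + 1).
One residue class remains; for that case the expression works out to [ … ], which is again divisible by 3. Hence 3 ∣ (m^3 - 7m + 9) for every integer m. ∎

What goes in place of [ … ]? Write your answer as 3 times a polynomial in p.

3(9p^3 + 18p^2 + 5p + 1)

Only m ≡ 2 (mod 3) is unaccounted for. Put m = 3p+2:
(3p+2)^3 - 7(3p+2) + 9 expands to 27p^3 + 54p^2 + 15p + 3,
and factoring out 3 leaves 3(9p^3 + 18p^2 + 5p + 1).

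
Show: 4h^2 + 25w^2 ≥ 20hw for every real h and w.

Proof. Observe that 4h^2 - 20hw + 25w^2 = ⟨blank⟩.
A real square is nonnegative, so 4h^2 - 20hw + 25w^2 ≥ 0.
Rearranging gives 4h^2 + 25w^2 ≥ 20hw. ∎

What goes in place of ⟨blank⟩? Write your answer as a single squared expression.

(2h - 5w)^2

4h^2 - 20hw + 25w^2 is a perfect-square trinomial: the outer terms are (2h)^2 and (5w)^2, and the cross term is -2·2h·5w.
So 4h^2 - 20hw + 25w^2 = (2h - 5w)^2 ≥ 0.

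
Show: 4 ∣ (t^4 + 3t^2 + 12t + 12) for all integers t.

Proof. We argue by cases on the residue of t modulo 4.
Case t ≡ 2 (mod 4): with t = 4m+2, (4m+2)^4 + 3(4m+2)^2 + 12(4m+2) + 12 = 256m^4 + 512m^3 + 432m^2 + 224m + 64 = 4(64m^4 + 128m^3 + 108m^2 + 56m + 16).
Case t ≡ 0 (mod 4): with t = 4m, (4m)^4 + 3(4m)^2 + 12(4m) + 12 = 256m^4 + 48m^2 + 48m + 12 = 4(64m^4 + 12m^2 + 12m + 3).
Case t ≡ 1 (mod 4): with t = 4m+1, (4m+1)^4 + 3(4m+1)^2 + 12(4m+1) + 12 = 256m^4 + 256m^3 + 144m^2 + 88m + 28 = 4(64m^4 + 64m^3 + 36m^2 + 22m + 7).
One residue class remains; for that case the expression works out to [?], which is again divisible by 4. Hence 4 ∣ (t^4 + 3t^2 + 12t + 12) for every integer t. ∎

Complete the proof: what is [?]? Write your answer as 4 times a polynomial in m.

The residues treated are {2, 0, 1}, so the missing case is t ≡ 3 (mod 4); write t = 4m+3.
Then (4m+3)^4 + 3(4m+3)^2 + 12(4m+3) + 12 = 256m^4 + 768m^3 + 912m^2 + 552m + 156 = 4(64m^4 + 192m^3 + 228m^2 + 138m + 39).

4(64m^4 + 192m^3 + 228m^2 + 138m + 39)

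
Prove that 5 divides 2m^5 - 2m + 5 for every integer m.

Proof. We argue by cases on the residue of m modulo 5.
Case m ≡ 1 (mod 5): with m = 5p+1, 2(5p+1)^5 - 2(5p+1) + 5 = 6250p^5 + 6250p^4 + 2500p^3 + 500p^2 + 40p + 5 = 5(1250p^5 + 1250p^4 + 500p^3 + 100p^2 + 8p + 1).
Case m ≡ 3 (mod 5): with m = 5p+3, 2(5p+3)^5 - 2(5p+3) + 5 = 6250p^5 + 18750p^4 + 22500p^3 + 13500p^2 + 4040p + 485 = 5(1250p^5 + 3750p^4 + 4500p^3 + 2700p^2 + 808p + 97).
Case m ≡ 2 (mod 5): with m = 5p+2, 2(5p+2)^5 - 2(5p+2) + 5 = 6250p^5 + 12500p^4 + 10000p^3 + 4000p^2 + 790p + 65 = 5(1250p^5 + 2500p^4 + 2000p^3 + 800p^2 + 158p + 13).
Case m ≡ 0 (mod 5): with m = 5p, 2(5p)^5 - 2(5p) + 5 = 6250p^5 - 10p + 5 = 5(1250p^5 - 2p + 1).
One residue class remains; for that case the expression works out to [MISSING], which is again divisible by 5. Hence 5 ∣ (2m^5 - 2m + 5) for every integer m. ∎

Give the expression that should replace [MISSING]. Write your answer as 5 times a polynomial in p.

5(1250p^5 + 5000p^4 + 8000p^3 + 6400p^2 + 2558p + 409)

Only m ≡ 4 (mod 5) is unaccounted for. Put m = 5p+4:
2(5p+4)^5 - 2(5p+4) + 5 expands to 6250p^5 + 25000p^4 + 40000p^3 + 32000p^2 + 12790p + 2045,
and factoring out 5 leaves 5(1250p^5 + 5000p^4 + 8000p^3 + 6400p^2 + 2558p + 409).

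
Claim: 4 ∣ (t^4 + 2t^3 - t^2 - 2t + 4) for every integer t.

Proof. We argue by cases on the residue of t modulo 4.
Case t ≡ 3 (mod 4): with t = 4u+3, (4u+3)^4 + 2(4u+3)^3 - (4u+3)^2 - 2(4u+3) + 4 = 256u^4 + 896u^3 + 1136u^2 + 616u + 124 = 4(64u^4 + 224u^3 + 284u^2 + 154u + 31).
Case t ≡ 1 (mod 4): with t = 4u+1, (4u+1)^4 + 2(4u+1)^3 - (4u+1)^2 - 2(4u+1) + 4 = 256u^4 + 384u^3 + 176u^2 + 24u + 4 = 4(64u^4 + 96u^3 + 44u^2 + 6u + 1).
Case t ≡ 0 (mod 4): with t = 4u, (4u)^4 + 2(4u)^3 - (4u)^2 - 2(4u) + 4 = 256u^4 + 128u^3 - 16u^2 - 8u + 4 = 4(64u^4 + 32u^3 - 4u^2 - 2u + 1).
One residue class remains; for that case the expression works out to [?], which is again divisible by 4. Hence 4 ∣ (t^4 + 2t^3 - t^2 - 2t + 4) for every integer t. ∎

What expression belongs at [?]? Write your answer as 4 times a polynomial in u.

4(64u^4 + 160u^3 + 140u^2 + 50u + 7)

The residues treated are {3, 1, 0}, so the missing case is t ≡ 2 (mod 4); write t = 4u+2.
Then (4u+2)^4 + 2(4u+2)^3 - (4u+2)^2 - 2(4u+2) + 4 = 256u^4 + 640u^3 + 560u^2 + 200u + 28 = 4(64u^4 + 160u^3 + 140u^2 + 50u + 7).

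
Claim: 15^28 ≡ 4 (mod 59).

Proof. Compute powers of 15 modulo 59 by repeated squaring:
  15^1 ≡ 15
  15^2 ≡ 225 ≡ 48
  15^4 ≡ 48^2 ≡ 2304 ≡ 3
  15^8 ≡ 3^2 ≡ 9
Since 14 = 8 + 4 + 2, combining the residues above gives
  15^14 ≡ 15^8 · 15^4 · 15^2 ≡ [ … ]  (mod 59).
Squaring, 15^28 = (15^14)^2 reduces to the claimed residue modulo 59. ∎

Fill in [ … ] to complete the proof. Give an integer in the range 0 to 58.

57

15^8 · 15^4 · 15^2 ≡ 9 · 3 · 48 = 1296.
1296 mod 59 = 57, so 15^14 ≡ 57 (mod 59).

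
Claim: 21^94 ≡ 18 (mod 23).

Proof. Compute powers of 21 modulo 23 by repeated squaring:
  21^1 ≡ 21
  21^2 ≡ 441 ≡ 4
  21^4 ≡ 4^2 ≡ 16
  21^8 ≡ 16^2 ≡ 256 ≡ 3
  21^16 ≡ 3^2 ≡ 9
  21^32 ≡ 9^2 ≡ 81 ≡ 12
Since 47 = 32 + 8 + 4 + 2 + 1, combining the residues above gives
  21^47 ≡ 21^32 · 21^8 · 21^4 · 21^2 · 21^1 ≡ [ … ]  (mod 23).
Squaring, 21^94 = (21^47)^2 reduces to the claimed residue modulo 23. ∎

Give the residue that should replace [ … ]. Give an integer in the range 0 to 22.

21^32 · 21^8 · 21^4 · 21^2 · 21^1 ≡ 12 · 3 · 16 · 4 · 21 = 48384.
48384 mod 23 = 15, so 21^47 ≡ 15 (mod 23).

15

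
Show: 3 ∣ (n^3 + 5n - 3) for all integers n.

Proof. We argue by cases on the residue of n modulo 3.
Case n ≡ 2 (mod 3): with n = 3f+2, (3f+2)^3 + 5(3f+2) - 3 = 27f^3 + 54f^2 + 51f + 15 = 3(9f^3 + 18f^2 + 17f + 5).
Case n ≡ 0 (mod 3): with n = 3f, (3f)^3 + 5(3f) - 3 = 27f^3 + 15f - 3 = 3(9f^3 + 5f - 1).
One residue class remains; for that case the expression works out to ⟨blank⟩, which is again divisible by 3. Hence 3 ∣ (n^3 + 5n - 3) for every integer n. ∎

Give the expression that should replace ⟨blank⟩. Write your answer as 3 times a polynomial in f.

3(9f^3 + 9f^2 + 8f + 1)

Only n ≡ 1 (mod 3) is unaccounted for. Put n = 3f+1:
(3f+1)^3 + 5(3f+1) - 3 expands to 27f^3 + 27f^2 + 24f + 3,
and factoring out 3 leaves 3(9f^3 + 9f^2 + 8f + 1).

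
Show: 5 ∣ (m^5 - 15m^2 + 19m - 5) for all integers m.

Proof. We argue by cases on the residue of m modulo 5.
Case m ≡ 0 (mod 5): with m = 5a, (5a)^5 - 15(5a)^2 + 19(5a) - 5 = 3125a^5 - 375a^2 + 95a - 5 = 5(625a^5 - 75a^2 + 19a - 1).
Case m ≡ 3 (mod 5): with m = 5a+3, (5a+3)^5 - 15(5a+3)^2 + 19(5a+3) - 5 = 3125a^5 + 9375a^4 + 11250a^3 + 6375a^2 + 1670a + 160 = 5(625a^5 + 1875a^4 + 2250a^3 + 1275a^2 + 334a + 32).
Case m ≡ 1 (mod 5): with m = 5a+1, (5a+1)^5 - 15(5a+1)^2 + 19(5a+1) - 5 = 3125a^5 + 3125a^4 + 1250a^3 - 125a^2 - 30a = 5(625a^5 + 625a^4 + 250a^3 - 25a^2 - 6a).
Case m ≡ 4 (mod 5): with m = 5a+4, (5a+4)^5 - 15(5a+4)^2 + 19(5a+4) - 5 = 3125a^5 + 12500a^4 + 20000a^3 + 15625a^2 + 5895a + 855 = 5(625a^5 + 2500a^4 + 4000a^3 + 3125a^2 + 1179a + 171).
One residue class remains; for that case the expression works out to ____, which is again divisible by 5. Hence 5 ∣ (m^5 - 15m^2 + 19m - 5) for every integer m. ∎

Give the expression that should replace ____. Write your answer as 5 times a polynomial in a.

The residues treated are {0, 3, 1, 4}, so the missing case is m ≡ 2 (mod 5); write m = 5a+2.
Then (5a+2)^5 - 15(5a+2)^2 + 19(5a+2) - 5 = 3125a^5 + 6250a^4 + 5000a^3 + 1625a^2 + 195a + 5 = 5(625a^5 + 1250a^4 + 1000a^3 + 325a^2 + 39a + 1).

5(625a^5 + 1250a^4 + 1000a^3 + 325a^2 + 39a + 1)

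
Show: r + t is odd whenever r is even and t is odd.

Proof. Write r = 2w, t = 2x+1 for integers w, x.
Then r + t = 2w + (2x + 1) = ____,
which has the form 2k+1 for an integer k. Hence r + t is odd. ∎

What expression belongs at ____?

2(w + x) + 1

2w + (2x + 1) = 2w + 2x + 1
= 2(w + x) + 1.
Since w + x is an integer, the sum is of the form 2k+1 for an integer k.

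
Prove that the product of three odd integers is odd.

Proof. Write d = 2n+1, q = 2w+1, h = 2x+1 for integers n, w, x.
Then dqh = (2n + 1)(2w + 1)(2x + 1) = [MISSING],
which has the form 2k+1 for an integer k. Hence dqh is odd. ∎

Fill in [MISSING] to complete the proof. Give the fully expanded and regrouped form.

Expanding: (2n + 1)(2w + 1)(2x + 1) = 8nwx + 4nw + 4nx + 2n + 4wx + 2w + 2x + 1.
Every term except the constant is even, so this is 2(4nwx + 2nw + 2nx + n + 2wx + w + x) + 1,
and 4nwx + 2nw + 2nx + n + 2wx + w + x ∈ ℤ gives the required form.

2(4nwx + 2nw + 2nx + n + 2wx + w + x) + 1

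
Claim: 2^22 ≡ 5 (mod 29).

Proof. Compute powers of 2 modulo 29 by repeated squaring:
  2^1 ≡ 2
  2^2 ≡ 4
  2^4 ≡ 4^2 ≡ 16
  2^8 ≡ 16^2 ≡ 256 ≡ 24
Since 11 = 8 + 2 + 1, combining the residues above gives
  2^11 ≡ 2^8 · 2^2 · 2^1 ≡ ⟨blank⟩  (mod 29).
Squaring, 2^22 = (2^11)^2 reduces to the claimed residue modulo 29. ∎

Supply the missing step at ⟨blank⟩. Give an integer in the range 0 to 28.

2^8 · 2^2 · 2^1 ≡ 24 · 4 · 2 = 192.
192 mod 29 = 18, so 2^11 ≡ 18 (mod 29).

18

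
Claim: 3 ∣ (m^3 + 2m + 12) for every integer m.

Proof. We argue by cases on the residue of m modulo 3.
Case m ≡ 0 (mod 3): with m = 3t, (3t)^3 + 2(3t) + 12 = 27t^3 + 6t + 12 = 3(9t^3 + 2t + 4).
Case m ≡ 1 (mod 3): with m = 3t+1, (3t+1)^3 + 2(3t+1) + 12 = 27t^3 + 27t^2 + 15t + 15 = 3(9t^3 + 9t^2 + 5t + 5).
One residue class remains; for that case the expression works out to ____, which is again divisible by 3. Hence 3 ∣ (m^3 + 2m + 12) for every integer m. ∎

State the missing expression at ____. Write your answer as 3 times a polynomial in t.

The residues treated are {0, 1}, so the missing case is m ≡ 2 (mod 3); write m = 3t+2.
Then (3t+2)^3 + 2(3t+2) + 12 = 27t^3 + 54t^2 + 42t + 24 = 3(9t^3 + 18t^2 + 14t + 8).

3(9t^3 + 18t^2 + 14t + 8)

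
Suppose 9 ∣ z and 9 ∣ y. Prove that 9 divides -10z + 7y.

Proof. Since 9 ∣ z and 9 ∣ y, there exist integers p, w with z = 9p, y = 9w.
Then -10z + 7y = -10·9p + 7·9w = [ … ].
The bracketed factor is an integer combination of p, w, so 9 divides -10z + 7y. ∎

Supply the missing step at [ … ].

Pull the common 9 out of every term: -10·9p + 7·9w = 9(-10p + 7w).
-10p + 7w is an integer, which exhibits the divisibility.

9(-10p + 7w)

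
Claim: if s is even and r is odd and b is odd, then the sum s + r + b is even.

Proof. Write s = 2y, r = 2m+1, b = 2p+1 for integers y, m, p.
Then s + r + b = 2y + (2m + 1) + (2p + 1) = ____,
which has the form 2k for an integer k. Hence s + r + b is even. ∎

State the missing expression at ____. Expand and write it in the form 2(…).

Expanding: 2y + (2m + 1) + (2p + 1) = 2m + 2p + 2y + 2.
Every term is even; pulling out the factor of 2 gives 2(m + p + y + 1).

2(m + p + y + 1)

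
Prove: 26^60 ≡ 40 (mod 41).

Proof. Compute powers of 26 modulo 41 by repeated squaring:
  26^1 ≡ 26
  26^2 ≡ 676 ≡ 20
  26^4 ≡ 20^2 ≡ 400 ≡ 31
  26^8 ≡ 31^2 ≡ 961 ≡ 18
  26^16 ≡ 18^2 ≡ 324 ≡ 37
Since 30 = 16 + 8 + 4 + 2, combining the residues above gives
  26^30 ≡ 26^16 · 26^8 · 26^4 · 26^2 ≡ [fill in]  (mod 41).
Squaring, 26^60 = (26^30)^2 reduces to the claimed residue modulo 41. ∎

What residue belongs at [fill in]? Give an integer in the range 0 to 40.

9

Multiply the listed residues: 37 · 18 · 31 · 20 = 666 → 20646 → 412920.
Reducing modulo 41: 412920 = 10071·41 + 9, so 26^30 ≡ 9.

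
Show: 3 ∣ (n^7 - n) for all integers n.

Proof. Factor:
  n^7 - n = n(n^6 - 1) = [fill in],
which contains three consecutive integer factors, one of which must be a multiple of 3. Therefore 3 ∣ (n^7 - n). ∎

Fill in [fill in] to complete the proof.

(n - 1)n(n + 1)(n^4 + n^2 + 1)

n^6 - 1 = (n^2 - 1)(n^4 + n^2 + 1), and n^2 - 1 = (n-1)(n+1).
So n(n^6 - 1) = (n - 1)n(n + 1)(n^4 + n^2 + 1).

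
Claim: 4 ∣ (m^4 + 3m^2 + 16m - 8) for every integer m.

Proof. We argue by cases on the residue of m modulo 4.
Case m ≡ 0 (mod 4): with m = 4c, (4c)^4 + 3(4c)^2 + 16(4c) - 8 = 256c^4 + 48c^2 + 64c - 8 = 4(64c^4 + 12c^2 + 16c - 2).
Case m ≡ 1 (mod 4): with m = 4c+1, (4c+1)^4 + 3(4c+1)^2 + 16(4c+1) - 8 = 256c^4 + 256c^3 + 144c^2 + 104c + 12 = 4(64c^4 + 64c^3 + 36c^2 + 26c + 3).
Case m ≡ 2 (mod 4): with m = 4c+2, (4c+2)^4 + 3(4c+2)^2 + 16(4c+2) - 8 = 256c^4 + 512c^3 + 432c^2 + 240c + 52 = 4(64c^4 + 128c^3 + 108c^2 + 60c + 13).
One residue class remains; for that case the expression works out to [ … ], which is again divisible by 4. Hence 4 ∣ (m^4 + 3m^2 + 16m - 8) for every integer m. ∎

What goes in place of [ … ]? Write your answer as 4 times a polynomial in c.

Only m ≡ 3 (mod 4) is unaccounted for. Put m = 4c+3:
(4c+3)^4 + 3(4c+3)^2 + 16(4c+3) - 8 expands to 256c^4 + 768c^3 + 912c^2 + 568c + 148,
and factoring out 4 leaves 4(64c^4 + 192c^3 + 228c^2 + 142c + 37).

4(64c^4 + 192c^3 + 228c^2 + 142c + 37)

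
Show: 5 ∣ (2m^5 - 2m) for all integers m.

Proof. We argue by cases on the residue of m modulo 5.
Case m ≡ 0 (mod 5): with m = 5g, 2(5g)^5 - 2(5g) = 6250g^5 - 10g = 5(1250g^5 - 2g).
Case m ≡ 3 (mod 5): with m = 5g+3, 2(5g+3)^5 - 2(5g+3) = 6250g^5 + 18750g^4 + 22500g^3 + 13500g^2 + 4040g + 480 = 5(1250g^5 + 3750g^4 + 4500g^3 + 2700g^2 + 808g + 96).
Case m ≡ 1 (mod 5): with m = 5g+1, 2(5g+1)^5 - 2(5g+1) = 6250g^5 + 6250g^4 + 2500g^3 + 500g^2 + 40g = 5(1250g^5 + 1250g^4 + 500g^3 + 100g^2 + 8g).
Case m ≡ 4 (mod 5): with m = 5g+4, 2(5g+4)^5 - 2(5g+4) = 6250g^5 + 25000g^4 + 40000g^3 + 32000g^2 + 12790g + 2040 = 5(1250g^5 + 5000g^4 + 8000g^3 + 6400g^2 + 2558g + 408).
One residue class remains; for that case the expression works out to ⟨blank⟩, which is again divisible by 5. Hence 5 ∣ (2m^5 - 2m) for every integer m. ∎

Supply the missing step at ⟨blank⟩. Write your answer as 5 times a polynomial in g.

The residues treated are {0, 3, 1, 4}, so the missing case is m ≡ 2 (mod 5); write m = 5g+2.
Then 2(5g+2)^5 - 2(5g+2) = 6250g^5 + 12500g^4 + 10000g^3 + 4000g^2 + 790g + 60 = 5(1250g^5 + 2500g^4 + 2000g^3 + 800g^2 + 158g + 12).

5(1250g^5 + 2500g^4 + 2000g^3 + 800g^2 + 158g + 12)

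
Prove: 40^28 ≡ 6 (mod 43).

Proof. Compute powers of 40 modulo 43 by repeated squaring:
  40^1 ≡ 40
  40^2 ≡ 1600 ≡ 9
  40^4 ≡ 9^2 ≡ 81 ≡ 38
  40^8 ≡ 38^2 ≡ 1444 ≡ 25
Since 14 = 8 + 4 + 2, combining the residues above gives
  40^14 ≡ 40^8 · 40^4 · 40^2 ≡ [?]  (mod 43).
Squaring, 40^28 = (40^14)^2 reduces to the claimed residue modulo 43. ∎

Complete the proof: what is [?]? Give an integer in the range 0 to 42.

36

Multiply the listed residues: 25 · 38 · 9 = 950 → 8550.
Reducing modulo 43: 8550 = 198·43 + 36, so 40^14 ≡ 36.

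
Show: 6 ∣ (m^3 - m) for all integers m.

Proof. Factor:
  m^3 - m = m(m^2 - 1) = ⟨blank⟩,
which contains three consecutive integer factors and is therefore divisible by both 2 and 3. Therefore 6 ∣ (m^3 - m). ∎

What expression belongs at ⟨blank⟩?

(m - 1)m(m + 1)

m(m^2 - 1) = m(m - 1)(m + 1) = (m - 1)m(m + 1).
These three factors are consecutive integers, so their product is divisible by 6.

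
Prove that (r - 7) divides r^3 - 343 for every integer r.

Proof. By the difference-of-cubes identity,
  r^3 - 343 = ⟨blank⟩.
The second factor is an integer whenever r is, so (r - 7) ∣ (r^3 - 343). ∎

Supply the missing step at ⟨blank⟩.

Polynomial division of r^3 - 343 by r - 7 leaves remainder 0 and quotient r^2 + 7r + 49.
Hence r^3 - 343 = (r - 7)(r^2 + 7r + 49).

(r - 7)(r^2 + 7r + 49)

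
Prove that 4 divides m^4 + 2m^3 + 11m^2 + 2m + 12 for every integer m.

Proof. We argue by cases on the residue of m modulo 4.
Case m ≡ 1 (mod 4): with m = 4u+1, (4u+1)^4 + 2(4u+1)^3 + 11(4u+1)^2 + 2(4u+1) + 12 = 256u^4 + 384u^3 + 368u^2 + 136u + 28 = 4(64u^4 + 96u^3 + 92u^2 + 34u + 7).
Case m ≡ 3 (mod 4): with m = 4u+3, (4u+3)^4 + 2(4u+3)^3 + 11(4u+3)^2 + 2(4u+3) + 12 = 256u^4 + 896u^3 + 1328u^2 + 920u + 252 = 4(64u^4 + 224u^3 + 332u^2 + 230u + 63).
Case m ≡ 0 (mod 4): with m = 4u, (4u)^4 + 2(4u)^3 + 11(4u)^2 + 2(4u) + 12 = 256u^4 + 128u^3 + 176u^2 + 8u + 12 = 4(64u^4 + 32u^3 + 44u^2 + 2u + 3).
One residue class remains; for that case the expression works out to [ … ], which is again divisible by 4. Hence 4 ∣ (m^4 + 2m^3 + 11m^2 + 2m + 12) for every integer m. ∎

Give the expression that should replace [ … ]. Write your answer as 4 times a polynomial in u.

4(64u^4 + 160u^3 + 188u^2 + 102u + 23)

The residues treated are {1, 3, 0}, so the missing case is m ≡ 2 (mod 4); write m = 4u+2.
Then (4u+2)^4 + 2(4u+2)^3 + 11(4u+2)^2 + 2(4u+2) + 12 = 256u^4 + 640u^3 + 752u^2 + 408u + 92 = 4(64u^4 + 160u^3 + 188u^2 + 102u + 23).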